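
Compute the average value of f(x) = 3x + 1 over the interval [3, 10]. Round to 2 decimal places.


Average value = 1/(b-a) * integral from a to b of f(x) dx
First compute the integral of 3x + 1:
F(x) = (3/2)x^2 + x
F(10) = 3/2 * 100 + 1 * 10 = 160
F(3) = 3/2 * 9 + 1 * 3 = 33/2
Integral = 160 - 33/2 = 287/2
Average = (287/2) / (10 - 3) = (287/2) / 7
= 41/2 = 20.50

20.50


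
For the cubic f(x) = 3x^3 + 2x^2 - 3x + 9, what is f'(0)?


Differentiate f(x) = 3x^3 + 2x^2 - 3x + 9 term by term:
f'(x) = 9x^2 + 4x - 3
Substitute x = 0:
f'(0) = 9 * 0^2 + 4 * 0 - 3
= 0 + 0 - 3
= -3

-3


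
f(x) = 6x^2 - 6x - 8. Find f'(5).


Differentiate term by term using power and sum rules:
f(x) = 6x^2 - 6x - 8
f'(x) = 12x - 6
Substitute x = 5:
f'(5) = 12 * 5 - 6
= 60 - 6
= 54

54


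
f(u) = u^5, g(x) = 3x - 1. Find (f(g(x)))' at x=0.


Using the chain rule: (f(g(x)))' = f'(g(x)) * g'(x)
First, find g(0):
g(0) = 3 * 0 - 1 = -1
Next, f'(u) = 5u^4
And g'(x) = 3
So f'(g(0)) * g'(0)
= 5 * (-1)^4 * 3
= 5 * 1 * 3
= 15

15


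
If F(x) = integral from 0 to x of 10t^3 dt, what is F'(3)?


By the Fundamental Theorem of Calculus (Part 1):
If F(x) = integral from 0 to x of f(t) dt, then F'(x) = f(x)
Here f(t) = 10t^3
So F'(x) = 10x^3
Evaluate at x = 3:
F'(3) = 10 * 3^3
= 10 * 27
= 270

270


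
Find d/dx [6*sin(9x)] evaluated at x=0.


Apply the chain rule to differentiate 6*sin(9x):
d/dx [6*sin(9x)]
= 6 * cos(9x) * d/dx(9x)
= 6 * 9 * cos(9x)
= 54 * cos(9x)
Evaluate at x = 0:
= 54 * cos(0)
= 54 * 1
= 54

54


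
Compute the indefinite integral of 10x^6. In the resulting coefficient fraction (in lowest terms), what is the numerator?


Apply the power rule for integration:
integral of ax^n dx = a/(n+1) * x^(n+1) + C
integral of 10x^6 dx
= 10/7 * x^7 + C
The coefficient in lowest terms is 10/7, and its numerator is 10

10


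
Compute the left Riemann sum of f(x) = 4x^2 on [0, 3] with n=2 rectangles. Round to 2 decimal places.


Left Riemann sum uses left endpoints of each subinterval.
Interval: [0, 3], n = 2
dx = (3 - 0) / 2 = 3/2
Left endpoints: [0, 3/2]
f values: [0, 9]
Sum = dx * (sum of f values)
= 3/2 * 9
= 27/2 = 13.50

13.50


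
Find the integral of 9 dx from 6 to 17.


The integral of a constant k over [a, b] equals k * (b - a).
integral from 6 to 17 of 9 dx
= 9 * (17 - 6)
= 9 * 11
= 99

99


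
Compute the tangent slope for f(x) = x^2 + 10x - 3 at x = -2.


The slope of the tangent line equals f'(x) at the point.
f(x) = x^2 + 10x - 3
f'(x) = 2x + 10
At x = -2:
f'(-2) = 2 * (-2) + 10
= -4 + 10
= 6

6


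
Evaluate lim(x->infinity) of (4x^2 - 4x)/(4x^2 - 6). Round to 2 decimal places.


For limits at infinity with equal-degree polynomials,
we compare leading coefficients.
Numerator leading term: 4x^2
Denominator leading term: 4x^2
Divide both by x^2:
lim = (4 - 4/x) / (4 - 6/x^2)
As x -> infinity, the 1/x and 1/x^2 terms vanish:
= 4/4 = 1 = 1.00

1.00


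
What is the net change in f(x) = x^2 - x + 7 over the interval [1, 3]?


Net change = f(b) - f(a)
f(x) = x^2 - x + 7
Compute f(3):
f(3) = 1 * 3^2 - 1 * 3 + 7
= 9 - 3 + 7
= 13
Compute f(1):
f(1) = 1 * 1^2 - 1 * 1 + 7
= 1 - 1 + 7
= 7
Net change = 13 - 7 = 6

6


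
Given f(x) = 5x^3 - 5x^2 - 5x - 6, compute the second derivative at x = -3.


First derivative:
f'(x) = 15x^2 - 10x - 5
Second derivative:
f''(x) = 30x - 10
Substitute x = -3:
f''(-3) = 30 * (-3) - 10
= -90 - 10
= -100

-100


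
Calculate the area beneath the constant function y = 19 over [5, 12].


The area under a constant function y = 19 is a rectangle.
Width = 12 - 5 = 7
Height = 19
Area = width * height
= 7 * 19
= 133

133


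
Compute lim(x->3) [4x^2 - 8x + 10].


Since polynomials are continuous, we use direct substitution.
lim(x->3) of 4x^2 - 8x + 10
= 4 * 3^2 - 8 * 3 + 10
= 36 - 24 + 10
= 22

22


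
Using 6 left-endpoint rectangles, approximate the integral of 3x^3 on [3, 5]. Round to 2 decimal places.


Left Riemann sum uses left endpoints of each subinterval.
Interval: [3, 5], n = 6
dx = (5 - 3) / 6 = 1/3
Left endpoints: [3, 10/3, 11/3, 4, 13/3, 14/3]
f values: [81, 1000/9, 1331/9, 192, 2197/9, 2744/9]
Sum = dx * (sum of f values)
= 1/3 * 1081
= 1081/3 ≈ 360.33

360.33


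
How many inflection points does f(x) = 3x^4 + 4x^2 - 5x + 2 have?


Inflection points occur where f''(x) = 0 and concavity changes.
f(x) = 3x^4 + 4x^2 - 5x + 2
f'(x) = 12x^3 + 8x - 5
f''(x) = 36x^2 + 8
This is a quadratic in x. Use the discriminant to count real roots.
Discriminant = (0)^2 - 4 * 36 * 8
= 0 - 1152
= -1152
Since discriminant < 0, f''(x) = 0 has no real solutions.
Number of inflection points: 0

0


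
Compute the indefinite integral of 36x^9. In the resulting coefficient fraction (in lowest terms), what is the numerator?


Apply the power rule for integration:
integral of ax^n dx = a/(n+1) * x^(n+1) + C
integral of 36x^9 dx
= 36/10 * x^10 + C
= 18/5 * x^10 + C
The coefficient in lowest terms is 18/5, and its numerator is 18

18


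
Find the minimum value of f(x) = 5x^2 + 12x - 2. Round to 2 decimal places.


For a quadratic f(x) = ax^2 + bx + c with a > 0, the minimum is at the vertex.
Vertex x-coordinate: x = -b/(2a)
x = -(12) / (2 * 5)
x = -12/10 = -6/5
Substitute back to find the minimum value:
f(-6/5) = 5 * (-6/5)^2 + 12 * (-6/5) - 2
= 36/5 - 72/5 - 2
= -46/5 = -9.20

-9.20


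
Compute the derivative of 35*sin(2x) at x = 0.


Apply the chain rule to differentiate 35*sin(2x):
d/dx [35*sin(2x)]
= 35 * cos(2x) * d/dx(2x)
= 35 * 2 * cos(2x)
= 70 * cos(2x)
Evaluate at x = 0:
= 70 * cos(0)
= 70 * 1
= 70

70


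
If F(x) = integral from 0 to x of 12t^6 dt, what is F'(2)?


By the Fundamental Theorem of Calculus (Part 1):
If F(x) = integral from 0 to x of f(t) dt, then F'(x) = f(x)
Here f(t) = 12t^6
So F'(x) = 12x^6
Evaluate at x = 2:
F'(2) = 12 * 2^6
= 12 * 64
= 768

768


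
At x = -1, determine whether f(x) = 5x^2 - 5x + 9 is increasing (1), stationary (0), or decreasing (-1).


Compute f'(x) to determine behavior:
f'(x) = 10x - 5
f'(-1) = 10 * (-1) - 5
= -10 - 5
= -15
Since f'(-1) < 0, the function is decreasing (-1)

-1


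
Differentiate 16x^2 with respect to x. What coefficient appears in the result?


We apply the power rule: d/dx [ax^n] = a*n * x^(n-1)
d/dx [16x^2]
= 16 * 2 * x^(2-1)
= 32x
The coefficient is 32

32


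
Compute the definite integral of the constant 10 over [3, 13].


The integral of a constant k over [a, b] equals k * (b - a).
integral from 3 to 13 of 10 dx
= 10 * (13 - 3)
= 10 * 10
= 100

100


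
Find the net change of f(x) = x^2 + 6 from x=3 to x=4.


Net change = f(b) - f(a)
f(x) = x^2 + 6
Compute f(4):
f(4) = 1 * 4^2 + 0 * 4 + 6
= 16 + 0 + 6
= 22
Compute f(3):
f(3) = 1 * 3^2 + 0 * 3 + 6
= 9 + 0 + 6
= 15
Net change = 22 - 15 = 7

7


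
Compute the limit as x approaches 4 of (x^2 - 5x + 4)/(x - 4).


Direct substitution gives 0/0, so we factor the numerator.
Factor: (x^2 - 5x + 4) = (x - 4)(x - 1)
Cancel the common factor (x - 4):
(x^2 - 5x + 4)/(x - 4) = (x - 1)
Now substitute x = 4:
= (4) - (1) = 3

3


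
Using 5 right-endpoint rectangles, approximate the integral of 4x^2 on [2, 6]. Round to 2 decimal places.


Right Riemann sum uses right endpoints of each subinterval.
Interval: [2, 6], n = 5
dx = (6 - 2) / 5 = 4/5
Right endpoints: [14/5, 18/5, 22/5, 26/5, 6]
f values: [784/25, 1296/25, 1936/25, 2704/25, 144]
Sum = dx * (sum of f values)
= 4/5 * 2064/5
= 8256/25 = 330.24

330.24


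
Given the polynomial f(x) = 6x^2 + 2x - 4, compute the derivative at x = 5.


Differentiate term by term using power and sum rules:
f(x) = 6x^2 + 2x - 4
f'(x) = 12x + 2
Substitute x = 5:
f'(5) = 12 * 5 + 2
= 60 + 2
= 62

62


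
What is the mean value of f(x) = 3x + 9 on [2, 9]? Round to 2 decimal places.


Average value = 1/(b-a) * integral from a to b of f(x) dx
First compute the integral of 3x + 9:
F(x) = (3/2)x^2 + 9x
F(9) = 3/2 * 81 + 9 * 9 = 405/2
F(2) = 3/2 * 4 + 9 * 2 = 24
Integral = 405/2 - 24 = 357/2
Average = (357/2) / (9 - 2) = (357/2) / 7
= 51/2 = 25.50

25.50


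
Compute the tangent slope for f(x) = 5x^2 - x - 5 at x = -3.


The slope of the tangent line equals f'(x) at the point.
f(x) = 5x^2 - x - 5
f'(x) = 10x - 1
At x = -3:
f'(-3) = 10 * (-3) - 1
= -30 - 1
= -31

-31


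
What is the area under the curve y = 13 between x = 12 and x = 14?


The area under a constant function y = 13 is a rectangle.
Width = 14 - 12 = 2
Height = 13
Area = width * height
= 2 * 13
= 26

26


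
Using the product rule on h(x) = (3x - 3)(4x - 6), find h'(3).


Let u(x) = 3x - 3 and v(x) = 4x - 6
u'(x) = 3
v'(x) = 4
Product rule: h'(x) = u'(x)*v(x) + u(x)*v'(x)
= 3 * (4x - 6) + (3x - 3) * 4
At x = 3:
u(3) = 3 * 3 - 3 = 6
v(3) = 4 * 3 - 6 = 6
h'(3) = 3 * 6 + 6 * 4
= 18 + 24
= 42

42


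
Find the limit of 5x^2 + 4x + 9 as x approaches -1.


Since polynomials are continuous, we use direct substitution.
lim(x->-1) of 5x^2 + 4x + 9
= 5 * (-1)^2 + 4 * (-1) + 9
= 5 - 4 + 9
= 10

10


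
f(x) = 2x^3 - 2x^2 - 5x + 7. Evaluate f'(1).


Differentiate f(x) = 2x^3 - 2x^2 - 5x + 7 term by term:
f'(x) = 6x^2 - 4x - 5
Substitute x = 1:
f'(1) = 6 * 1^2 - 4 * 1 - 5
= 6 - 4 - 5
= -3

-3


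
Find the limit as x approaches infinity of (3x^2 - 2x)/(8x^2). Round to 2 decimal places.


For limits at infinity with equal-degree polynomials,
we compare leading coefficients.
Numerator leading term: 3x^2
Denominator leading term: 8x^2
Divide both by x^2:
lim = (3 - 2/x) / (8)
As x -> infinity, the 1/x and 1/x^2 terms vanish:
= 3/8 ≈ 0.38

0.38


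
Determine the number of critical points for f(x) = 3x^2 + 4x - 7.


Find where f'(x) = 0:
f'(x) = 6x + 4
Set f'(x) = 0:
6x + 4 = 0
x = -4 / 6 = -2/3
This is a linear equation in x, so there is exactly one solution.
Number of critical points: 1

1


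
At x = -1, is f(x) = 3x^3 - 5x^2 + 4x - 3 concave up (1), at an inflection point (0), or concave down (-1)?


Concavity is determined by the sign of f''(x).
f(x) = 3x^3 - 5x^2 + 4x - 3
f'(x) = 9x^2 - 10x + 4
f''(x) = 18x - 10
f''(-1) = 18 * (-1) - 10
= -18 - 10
= -28
Since f''(-1) < 0, the function is concave down (-1)

-1


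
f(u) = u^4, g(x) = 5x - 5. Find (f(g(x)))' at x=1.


Using the chain rule: (f(g(x)))' = f'(g(x)) * g'(x)
First, find g(1):
g(1) = 5 * 1 - 5 = 0
Next, f'(u) = 4u^3
And g'(x) = 5
So f'(g(1)) * g'(1)
= 4 * 0^3 * 5
= 4 * 0 * 5
= 0

0


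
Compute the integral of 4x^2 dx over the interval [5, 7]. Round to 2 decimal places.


Find the antiderivative of 4x^2:
F(x) = 4/3 * x^3
Apply the Fundamental Theorem of Calculus:
F(7) - F(5)
= 4/3 * 7^3 - 4/3 * 5^3
= 4/3 * (343 - 125)
= 4/3 * 218
= 872/3 ≈ 290.67

290.67


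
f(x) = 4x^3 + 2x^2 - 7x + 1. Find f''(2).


First derivative:
f'(x) = 12x^2 + 4x - 7
Second derivative:
f''(x) = 24x + 4
Substitute x = 2:
f''(2) = 24 * 2 + 4
= 48 + 4
= 52

52


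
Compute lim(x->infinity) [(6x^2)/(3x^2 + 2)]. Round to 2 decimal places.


For limits at infinity with equal-degree polynomials,
we compare leading coefficients.
Numerator leading term: 6x^2
Denominator leading term: 3x^2
Divide both by x^2:
lim = (6) / (3 + 2/x^2)
As x -> infinity, the 1/x and 1/x^2 terms vanish:
= 6/3 = 2 = 2.00

2.00


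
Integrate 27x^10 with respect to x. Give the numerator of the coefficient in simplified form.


Apply the power rule for integration:
integral of ax^n dx = a/(n+1) * x^(n+1) + C
integral of 27x^10 dx
= 27/11 * x^11 + C
The coefficient in lowest terms is 27/11, and its numerator is 27

27


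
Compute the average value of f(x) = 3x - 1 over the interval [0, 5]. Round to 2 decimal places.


Average value = 1/(b-a) * integral from a to b of f(x) dx
First compute the integral of 3x - 1:
F(x) = (3/2)x^2 - x
F(5) = 3/2 * 25 - 1 * 5 = 65/2
F(0) = 3/2 * 0 - 1 * 0 = 0
Integral = 65/2 - 0 = 65/2
Average = (65/2) / (5 - 0) = (65/2) / 5
= 13/2 = 6.50

6.50


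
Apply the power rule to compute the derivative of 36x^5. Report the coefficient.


We apply the power rule: d/dx [ax^n] = a*n * x^(n-1)
d/dx [36x^5]
= 36 * 5 * x^(5-1)
= 180x^4
The coefficient is 180

180


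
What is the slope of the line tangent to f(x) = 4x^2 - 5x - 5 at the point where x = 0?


The slope of the tangent line equals f'(x) at the point.
f(x) = 4x^2 - 5x - 5
f'(x) = 8x - 5
At x = 0:
f'(0) = 8 * 0 - 5
= 0 - 5
= -5

-5


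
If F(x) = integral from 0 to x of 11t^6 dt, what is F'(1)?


By the Fundamental Theorem of Calculus (Part 1):
If F(x) = integral from 0 to x of f(t) dt, then F'(x) = f(x)
Here f(t) = 11t^6
So F'(x) = 11x^6
Evaluate at x = 1:
F'(1) = 11 * 1^6
= 11 * 1
= 11

11


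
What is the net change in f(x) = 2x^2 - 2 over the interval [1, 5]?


Net change = f(b) - f(a)
f(x) = 2x^2 - 2
Compute f(5):
f(5) = 2 * 5^2 + 0 * 5 - 2
= 50 + 0 - 2
= 48
Compute f(1):
f(1) = 2 * 1^2 + 0 * 1 - 2
= 2 + 0 - 2
= 0
Net change = 48 - 0 = 48

48


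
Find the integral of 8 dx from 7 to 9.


The integral of a constant k over [a, b] equals k * (b - a).
integral from 7 to 9 of 8 dx
= 8 * (9 - 7)
= 8 * 2
= 16

16


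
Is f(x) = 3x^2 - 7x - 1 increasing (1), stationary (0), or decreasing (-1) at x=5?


Compute f'(x) to determine behavior:
f'(x) = 6x - 7
f'(5) = 6 * 5 - 7
= 30 - 7
= 23
Since f'(5) > 0, the function is increasing (1)

1


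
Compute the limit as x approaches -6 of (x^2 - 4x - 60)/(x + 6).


Direct substitution gives 0/0, so we factor the numerator.
Factor: (x^2 - 4x - 60) = (x + 6)(x - 10)
Cancel the common factor (x + 6):
(x^2 - 4x - 60)/(x + 6) = (x - 10)
Now substitute x = -6:
= (-6) - (10) = -16

-16


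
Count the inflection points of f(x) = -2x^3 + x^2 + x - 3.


Inflection points occur where f''(x) = 0 and concavity changes.
f(x) = -2x^3 + x^2 + x - 3
f'(x) = -6x^2 + 2x + 1
f''(x) = -12x + 2
Set f''(x) = 0:
-12x + 2 = 0
x = -2 / (-12) = 1/6
Since f''(x) is linear (degree 1), it changes sign at this point.
Therefore there is exactly 1 inflection point.

1


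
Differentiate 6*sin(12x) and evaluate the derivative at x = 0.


Apply the chain rule to differentiate 6*sin(12x):
d/dx [6*sin(12x)]
= 6 * cos(12x) * d/dx(12x)
= 6 * 12 * cos(12x)
= 72 * cos(12x)
Evaluate at x = 0:
= 72 * cos(0)
= 72 * 1
= 72

72


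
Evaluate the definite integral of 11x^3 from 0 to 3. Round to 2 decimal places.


Find the antiderivative of 11x^3:
F(x) = 11/4 * x^4
Apply the Fundamental Theorem of Calculus:
F(3) - F(0)
= 11/4 * 3^4 - 11/4 * 0^4
= 11/4 * (81 - 0)
= 11/4 * 81
= 891/4 = 222.75

222.75


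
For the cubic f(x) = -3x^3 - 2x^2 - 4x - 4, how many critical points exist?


Find where f'(x) = 0:
f(x) = -3x^3 - 2x^2 - 4x - 4
f'(x) = -9x^2 - 4x - 4
This is a quadratic in x. Use the discriminant to count real roots.
Discriminant = (-4)^2 - 4 * (-9) * (-4)
= 16 - 144
= -128
Since discriminant < 0, f'(x) = 0 has no real solutions.
Number of critical points: 0

0


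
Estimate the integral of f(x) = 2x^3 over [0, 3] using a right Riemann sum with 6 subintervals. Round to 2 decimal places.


Right Riemann sum uses right endpoints of each subinterval.
Interval: [0, 3], n = 6
dx = (3 - 0) / 6 = 1/2
Right endpoints: [1/2, 1, 3/2, 2, 5/2, 3]
f values: [1/4, 2, 27/4, 16, 125/4, 54]
Sum = dx * (sum of f values)
= 1/2 * 441/4
= 441/8 ≈ 55.13

55.13


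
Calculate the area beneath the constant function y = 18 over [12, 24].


The area under a constant function y = 18 is a rectangle.
Width = 24 - 12 = 12
Height = 18
Area = width * height
= 12 * 18
= 216

216


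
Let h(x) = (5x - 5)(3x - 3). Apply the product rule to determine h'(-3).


Let u(x) = 5x - 5 and v(x) = 3x - 3
u'(x) = 5
v'(x) = 3
Product rule: h'(x) = u'(x)*v(x) + u(x)*v'(x)
= 5 * (3x - 3) + (5x - 5) * 3
At x = -3:
u(-3) = 5 * (-3) - 5 = -20
v(-3) = 3 * (-3) - 3 = -12
h'(-3) = 5 * (-12) + (-20) * 3
= -60 - 60
= -120

-120


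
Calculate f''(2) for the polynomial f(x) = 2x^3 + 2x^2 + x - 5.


First derivative:
f'(x) = 6x^2 + 4x + 1
Second derivative:
f''(x) = 12x + 4
Substitute x = 2:
f''(2) = 12 * 2 + 4
= 24 + 4
= 28

28


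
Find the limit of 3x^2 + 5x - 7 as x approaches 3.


Since polynomials are continuous, we use direct substitution.
lim(x->3) of 3x^2 + 5x - 7
= 3 * 3^2 + 5 * 3 - 7
= 27 + 15 - 7
= 35

35


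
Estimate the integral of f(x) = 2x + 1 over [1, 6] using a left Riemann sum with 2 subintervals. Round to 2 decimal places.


Left Riemann sum uses left endpoints of each subinterval.
Interval: [1, 6], n = 2
dx = (6 - 1) / 2 = 5/2
Left endpoints: [1, 7/2]
f values: [3, 8]
Sum = dx * (sum of f values)
= 5/2 * 11
= 55/2 = 27.50

27.50


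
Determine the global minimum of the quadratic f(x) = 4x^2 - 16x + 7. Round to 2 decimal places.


For a quadratic f(x) = ax^2 + bx + c with a > 0, the minimum is at the vertex.
Vertex x-coordinate: x = -b/(2a)
x = -(-16) / (2 * 4)
x = 16/8 = 2
Substitute back to find the minimum value:
f(2) = 4 * 2^2 - 16 * 2 + 7
= 16 - 32 + 7
= -9 = -9.00

-9.00


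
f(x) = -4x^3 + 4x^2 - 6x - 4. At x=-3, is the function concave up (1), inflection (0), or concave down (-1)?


Concavity is determined by the sign of f''(x).
f(x) = -4x^3 + 4x^2 - 6x - 4
f'(x) = -12x^2 + 8x - 6
f''(x) = -24x + 8
f''(-3) = -24 * (-3) + 8
= 72 + 8
= 80
Since f''(-3) > 0, the function is concave up (1)

1


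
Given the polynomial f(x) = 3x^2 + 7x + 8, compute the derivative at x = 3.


Differentiate term by term using power and sum rules:
f(x) = 3x^2 + 7x + 8
f'(x) = 6x + 7
Substitute x = 3:
f'(3) = 6 * 3 + 7
= 18 + 7
= 25

25


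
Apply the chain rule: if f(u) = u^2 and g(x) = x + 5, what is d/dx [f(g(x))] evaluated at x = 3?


Using the chain rule: (f(g(x)))' = f'(g(x)) * g'(x)
First, find g(3):
g(3) = 1 * 3 + 5 = 8
Next, f'(u) = 2u
And g'(x) = 1
So f'(g(3)) * g'(3)
= 2 * 8 * 1
= 16

16


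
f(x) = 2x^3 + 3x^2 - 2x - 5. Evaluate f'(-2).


Differentiate f(x) = 2x^3 + 3x^2 - 2x - 5 term by term:
f'(x) = 6x^2 + 6x - 2
Substitute x = -2:
f'(-2) = 6 * (-2)^2 + 6 * (-2) - 2
= 24 - 12 - 2
= 10

10


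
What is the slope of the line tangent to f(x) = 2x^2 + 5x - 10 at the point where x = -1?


The slope of the tangent line equals f'(x) at the point.
f(x) = 2x^2 + 5x - 10
f'(x) = 4x + 5
At x = -1:
f'(-1) = 4 * (-1) + 5
= -4 + 5
= 1

1


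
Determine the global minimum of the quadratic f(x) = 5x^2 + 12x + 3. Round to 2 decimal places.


For a quadratic f(x) = ax^2 + bx + c with a > 0, the minimum is at the vertex.
Vertex x-coordinate: x = -b/(2a)
x = -(12) / (2 * 5)
x = -12/10 = -6/5
Substitute back to find the minimum value:
f(-6/5) = 5 * (-6/5)^2 + 12 * (-6/5) + 3
= 36/5 - 72/5 + 3
= -21/5 = -4.20

-4.20


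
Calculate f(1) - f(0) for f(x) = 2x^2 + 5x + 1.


Net change = f(b) - f(a)
f(x) = 2x^2 + 5x + 1
Compute f(1):
f(1) = 2 * 1^2 + 5 * 1 + 1
= 2 + 5 + 1
= 8
Compute f(0):
f(0) = 2 * 0^2 + 5 * 0 + 1
= 0 + 0 + 1
= 1
Net change = 8 - 1 = 7

7


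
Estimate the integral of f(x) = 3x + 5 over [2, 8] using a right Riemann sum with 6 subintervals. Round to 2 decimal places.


Right Riemann sum uses right endpoints of each subinterval.
Interval: [2, 8], n = 6
dx = (8 - 2) / 6 = 1
Right endpoints: [3, 4, 5, 6, 7, 8]
f values: [14, 17, 20, 23, 26, 29]
Sum = dx * (sum of f values)
= 1 * 129
= 129 = 129.00

129.00


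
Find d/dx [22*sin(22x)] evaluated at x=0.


Apply the chain rule to differentiate 22*sin(22x):
d/dx [22*sin(22x)]
= 22 * cos(22x) * d/dx(22x)
= 22 * 22 * cos(22x)
= 484 * cos(22x)
Evaluate at x = 0:
= 484 * cos(0)
= 484 * 1
= 484

484


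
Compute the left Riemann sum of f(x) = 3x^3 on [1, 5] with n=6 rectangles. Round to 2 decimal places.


Left Riemann sum uses left endpoints of each subinterval.
Interval: [1, 5], n = 6
dx = (5 - 1) / 6 = 2/3
Left endpoints: [1, 5/3, 7/3, 3, 11/3, 13/3]
f values: [3, 125/9, 343/9, 81, 1331/9, 2197/9]
Sum = dx * (sum of f values)
= 2/3 * 528
= 352 = 352.00

352.00


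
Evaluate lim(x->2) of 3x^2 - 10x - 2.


Since polynomials are continuous, we use direct substitution.
lim(x->2) of 3x^2 - 10x - 2
= 3 * 2^2 - 10 * 2 - 2
= 12 - 20 - 2
= -10

-10


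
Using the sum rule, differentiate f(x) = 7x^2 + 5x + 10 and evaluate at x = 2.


Differentiate term by term using power and sum rules:
f(x) = 7x^2 + 5x + 10
f'(x) = 14x + 5
Substitute x = 2:
f'(2) = 14 * 2 + 5
= 28 + 5
= 33

33


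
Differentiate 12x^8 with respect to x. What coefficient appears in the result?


We apply the power rule: d/dx [ax^n] = a*n * x^(n-1)
d/dx [12x^8]
= 12 * 8 * x^(8-1)
= 96x^7
The coefficient is 96

96


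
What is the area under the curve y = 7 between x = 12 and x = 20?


The area under a constant function y = 7 is a rectangle.
Width = 20 - 12 = 8
Height = 7
Area = width * height
= 8 * 7
= 56

56


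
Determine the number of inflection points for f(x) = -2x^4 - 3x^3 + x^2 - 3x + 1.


Inflection points occur where f''(x) = 0 and concavity changes.
f(x) = -2x^4 - 3x^3 + x^2 - 3x + 1
f'(x) = -8x^3 - 9x^2 + 2x - 3
f''(x) = -24x^2 - 18x + 2
This is a quadratic in x. Use the discriminant to count real roots.
Discriminant = (-18)^2 - 4 * (-24) * 2
= 324 - (-192)
= 516
Since discriminant > 0, f''(x) = 0 has 2 distinct real solutions.
A quadratic with two distinct real roots changes sign at each root, so concavity changes at both.
Number of inflection points: 2

2


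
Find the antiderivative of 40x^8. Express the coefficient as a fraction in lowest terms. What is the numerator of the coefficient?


Apply the power rule for integration:
integral of ax^n dx = a/(n+1) * x^(n+1) + C
integral of 40x^8 dx
= 40/9 * x^9 + C
The coefficient in lowest terms is 40/9, and its numerator is 40

40


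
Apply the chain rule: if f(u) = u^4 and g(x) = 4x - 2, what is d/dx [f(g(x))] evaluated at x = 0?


Using the chain rule: (f(g(x)))' = f'(g(x)) * g'(x)
First, find g(0):
g(0) = 4 * 0 - 2 = -2
Next, f'(u) = 4u^3
And g'(x) = 4
So f'(g(0)) * g'(0)
= 4 * (-2)^3 * 4
= 4 * (-8) * 4
= -128

-128


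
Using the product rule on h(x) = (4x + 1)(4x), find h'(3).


Let u(x) = 4x + 1 and v(x) = 4x
u'(x) = 4
v'(x) = 4
Product rule: h'(x) = u'(x)*v(x) + u(x)*v'(x)
= 4 * (4x) + (4x + 1) * 4
At x = 3:
u(3) = 4 * 3 + 1 = 13
v(3) = 4 * 3 + 0 = 12
h'(3) = 4 * 12 + 13 * 4
= 48 + 52
= 100

100


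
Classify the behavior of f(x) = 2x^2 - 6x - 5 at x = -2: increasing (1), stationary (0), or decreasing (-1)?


Compute f'(x) to determine behavior:
f'(x) = 4x - 6
f'(-2) = 4 * (-2) - 6
= -8 - 6
= -14
Since f'(-2) < 0, the function is decreasing (-1)

-1


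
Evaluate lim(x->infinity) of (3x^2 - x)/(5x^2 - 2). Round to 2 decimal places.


For limits at infinity with equal-degree polynomials,
we compare leading coefficients.
Numerator leading term: 3x^2
Denominator leading term: 5x^2
Divide both by x^2:
lim = (3 - 1/x) / (5 - 2/x^2)
As x -> infinity, the 1/x and 1/x^2 terms vanish:
= 3/5 = 0.60

0.60


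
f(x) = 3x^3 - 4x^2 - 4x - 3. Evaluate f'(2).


Differentiate f(x) = 3x^3 - 4x^2 - 4x - 3 term by term:
f'(x) = 9x^2 - 8x - 4
Substitute x = 2:
f'(2) = 9 * 2^2 - 8 * 2 - 4
= 36 - 16 - 4
= 16

16


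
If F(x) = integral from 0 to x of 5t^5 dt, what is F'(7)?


By the Fundamental Theorem of Calculus (Part 1):
If F(x) = integral from 0 to x of f(t) dt, then F'(x) = f(x)
Here f(t) = 5t^5
So F'(x) = 5x^5
Evaluate at x = 7:
F'(7) = 5 * 7^5
= 5 * 16807
= 84035

84035


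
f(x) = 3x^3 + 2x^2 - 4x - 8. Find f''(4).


First derivative:
f'(x) = 9x^2 + 4x - 4
Second derivative:
f''(x) = 18x + 4
Substitute x = 4:
f''(4) = 18 * 4 + 4
= 72 + 4
= 76

76


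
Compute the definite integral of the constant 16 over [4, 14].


The integral of a constant k over [a, b] equals k * (b - a).
integral from 4 to 14 of 16 dx
= 16 * (14 - 4)
= 16 * 10
= 160

160


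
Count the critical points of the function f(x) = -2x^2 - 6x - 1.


Find where f'(x) = 0:
f'(x) = -4x - 6
Set f'(x) = 0:
-4x - 6 = 0
x = 6 / (-4) = -3/2
This is a linear equation in x, so there is exactly one solution.
Number of critical points: 1

1


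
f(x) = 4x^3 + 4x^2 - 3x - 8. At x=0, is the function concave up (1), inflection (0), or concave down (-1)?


Concavity is determined by the sign of f''(x).
f(x) = 4x^3 + 4x^2 - 3x - 8
f'(x) = 12x^2 + 8x - 3
f''(x) = 24x + 8
f''(0) = 24 * 0 + 8
= 0 + 8
= 8
Since f''(0) > 0, the function is concave up (1)

1


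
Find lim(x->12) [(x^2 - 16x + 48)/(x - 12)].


Direct substitution gives 0/0, so we factor the numerator.
Factor: (x^2 - 16x + 48) = (x - 12)(x - 4)
Cancel the common factor (x - 12):
(x^2 - 16x + 48)/(x - 12) = (x - 4)
Now substitute x = 12:
= (12) - (4) = 8

8


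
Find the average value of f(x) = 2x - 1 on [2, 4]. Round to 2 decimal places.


Average value = 1/(b-a) * integral from a to b of f(x) dx
First compute the integral of 2x - 1:
F(x) = x^2 - x
F(4) = 1 * 16 - 1 * 4 = 12
F(2) = 1 * 4 - 1 * 2 = 2
Integral = 12 - 2 = 10
Average = 10 / (4 - 2) = 10 / 2
= 5 = 5.00

5.00


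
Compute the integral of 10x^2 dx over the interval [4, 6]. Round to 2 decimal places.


Find the antiderivative of 10x^2:
F(x) = 10/3 * x^3
Apply the Fundamental Theorem of Calculus:
F(6) - F(4)
= 10/3 * 6^3 - 10/3 * 4^3
= 10/3 * (216 - 64)
= 10/3 * 152
= 1520/3 ≈ 506.67

506.67


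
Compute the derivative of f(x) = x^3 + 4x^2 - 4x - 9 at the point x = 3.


Differentiate f(x) = x^3 + 4x^2 - 4x - 9 term by term:
f'(x) = 3x^2 + 8x - 4
Substitute x = 3:
f'(3) = 3 * 3^2 + 8 * 3 - 4
= 27 + 24 - 4
= 47

47


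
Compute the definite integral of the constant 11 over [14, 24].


The integral of a constant k over [a, b] equals k * (b - a).
integral from 14 to 24 of 11 dx
= 11 * (24 - 14)
= 11 * 10
= 110

110


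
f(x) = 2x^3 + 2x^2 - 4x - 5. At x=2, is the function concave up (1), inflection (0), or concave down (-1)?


Concavity is determined by the sign of f''(x).
f(x) = 2x^3 + 2x^2 - 4x - 5
f'(x) = 6x^2 + 4x - 4
f''(x) = 12x + 4
f''(2) = 12 * 2 + 4
= 24 + 4
= 28
Since f''(2) > 0, the function is concave up (1)

1


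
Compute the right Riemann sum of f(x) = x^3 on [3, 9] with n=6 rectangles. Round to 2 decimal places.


Right Riemann sum uses right endpoints of each subinterval.
Interval: [3, 9], n = 6
dx = (9 - 3) / 6 = 1
Right endpoints: [4, 5, 6, 7, 8, 9]
f values: [64, 125, 216, 343, 512, 729]
Sum = dx * (sum of f values)
= 1 * 1989
= 1989 = 1989.00

1989.00


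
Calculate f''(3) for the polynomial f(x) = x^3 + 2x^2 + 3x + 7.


First derivative:
f'(x) = 3x^2 + 4x + 3
Second derivative:
f''(x) = 6x + 4
Substitute x = 3:
f''(3) = 6 * 3 + 4
= 18 + 4
= 22

22


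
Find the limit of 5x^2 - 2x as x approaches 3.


Since polynomials are continuous, we use direct substitution.
lim(x->3) of 5x^2 - 2x
= 5 * 3^2 - 2 * 3 + 0
= 45 - 6 + 0
= 39

39


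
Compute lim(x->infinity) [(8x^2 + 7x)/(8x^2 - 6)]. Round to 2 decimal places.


For limits at infinity with equal-degree polynomials,
we compare leading coefficients.
Numerator leading term: 8x^2
Denominator leading term: 8x^2
Divide both by x^2:
lim = (8 + 7/x) / (8 - 6/x^2)
As x -> infinity, the 1/x and 1/x^2 terms vanish:
= 8/8 = 1 = 1.00

1.00


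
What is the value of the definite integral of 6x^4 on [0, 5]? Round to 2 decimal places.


Find the antiderivative of 6x^4:
F(x) = 6/5 * x^5
Apply the Fundamental Theorem of Calculus:
F(5) - F(0)
= 6/5 * 5^5 - 6/5 * 0^5
= 6/5 * (3125 - 0)
= 6/5 * 3125
= 3750 = 3750.00

3750.00


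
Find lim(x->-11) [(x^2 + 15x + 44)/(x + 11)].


Direct substitution gives 0/0, so we factor the numerator.
Factor: (x^2 + 15x + 44) = (x + 11)(x + 4)
Cancel the common factor (x + 11):
(x^2 + 15x + 44)/(x + 11) = (x + 4)
Now substitute x = -11:
= (-11) - (-4) = -7

-7


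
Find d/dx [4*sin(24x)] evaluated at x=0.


Apply the chain rule to differentiate 4*sin(24x):
d/dx [4*sin(24x)]
= 4 * cos(24x) * d/dx(24x)
= 4 * 24 * cos(24x)
= 96 * cos(24x)
Evaluate at x = 0:
= 96 * cos(0)
= 96 * 1
= 96

96


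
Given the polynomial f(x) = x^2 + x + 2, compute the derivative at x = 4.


Differentiate term by term using power and sum rules:
f(x) = x^2 + x + 2
f'(x) = 2x + 1
Substitute x = 4:
f'(4) = 2 * 4 + 1
= 8 + 1
= 9

9


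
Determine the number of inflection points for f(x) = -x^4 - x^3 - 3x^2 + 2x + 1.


Inflection points occur where f''(x) = 0 and concavity changes.
f(x) = -x^4 - x^3 - 3x^2 + 2x + 1
f'(x) = -4x^3 - 3x^2 - 6x + 2
f''(x) = -12x^2 - 6x - 6
This is a quadratic in x. Use the discriminant to count real roots.
Discriminant = (-6)^2 - 4 * (-12) * (-6)
= 36 - 288
= -252
Since discriminant < 0, f''(x) = 0 has no real solutions.
Number of inflection points: 0

0


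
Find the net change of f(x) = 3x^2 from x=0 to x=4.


Net change = f(b) - f(a)
f(x) = 3x^2
Compute f(4):
f(4) = 3 * 4^2 + 0 * 4 + 0
= 48 + 0 + 0
= 48
Compute f(0):
f(0) = 3 * 0^2 + 0 * 0 + 0
= 0 + 0 + 0
= 0
Net change = 48 - 0 = 48

48


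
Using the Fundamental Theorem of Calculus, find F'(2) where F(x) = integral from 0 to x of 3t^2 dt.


By the Fundamental Theorem of Calculus (Part 1):
If F(x) = integral from 0 to x of f(t) dt, then F'(x) = f(x)
Here f(t) = 3t^2
So F'(x) = 3x^2
Evaluate at x = 2:
F'(2) = 3 * 2^2
= 3 * 4
= 12

12


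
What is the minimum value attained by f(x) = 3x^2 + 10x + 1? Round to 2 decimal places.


For a quadratic f(x) = ax^2 + bx + c with a > 0, the minimum is at the vertex.
Vertex x-coordinate: x = -b/(2a)
x = -(10) / (2 * 3)
x = -10/6 = -5/3
Substitute back to find the minimum value:
f(-5/3) = 3 * (-5/3)^2 + 10 * (-5/3) + 1
= 25/3 - 50/3 + 1
= -22/3 ≈ -7.33

-7.33


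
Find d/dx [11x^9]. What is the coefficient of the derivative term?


We apply the power rule: d/dx [ax^n] = a*n * x^(n-1)
d/dx [11x^9]
= 11 * 9 * x^(9-1)
= 99x^8
The coefficient is 99

99


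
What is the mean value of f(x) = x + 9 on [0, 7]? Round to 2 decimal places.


Average value = 1/(b-a) * integral from a to b of f(x) dx
First compute the integral of x + 9:
F(x) = (1/2)x^2 + 9x
F(7) = 1/2 * 49 + 9 * 7 = 175/2
F(0) = 1/2 * 0 + 9 * 0 = 0
Integral = 175/2 - 0 = 175/2
Average = (175/2) / (7 - 0) = (175/2) / 7
= 25/2 = 12.50

12.50


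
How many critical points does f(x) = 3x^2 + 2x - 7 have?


Find where f'(x) = 0:
f'(x) = 6x + 2
Set f'(x) = 0:
6x + 2 = 0
x = -2 / 6 = -1/3
This is a linear equation in x, so there is exactly one solution.
Number of critical points: 1

1


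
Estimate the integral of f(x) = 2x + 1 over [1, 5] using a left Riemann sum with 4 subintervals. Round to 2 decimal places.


Left Riemann sum uses left endpoints of each subinterval.
Interval: [1, 5], n = 4
dx = (5 - 1) / 4 = 1
Left endpoints: [1, 2, 3, 4]
f values: [3, 5, 7, 9]
Sum = dx * (sum of f values)
= 1 * 24
= 24 = 24.00

24.00


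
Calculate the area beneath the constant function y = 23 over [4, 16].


The area under a constant function y = 23 is a rectangle.
Width = 16 - 4 = 12
Height = 23
Area = width * height
= 12 * 23
= 276

276


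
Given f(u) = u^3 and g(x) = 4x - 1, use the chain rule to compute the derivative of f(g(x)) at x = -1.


Using the chain rule: (f(g(x)))' = f'(g(x)) * g'(x)
First, find g(-1):
g(-1) = 4 * (-1) - 1 = -5
Next, f'(u) = 3u^2
And g'(x) = 4
So f'(g(-1)) * g'(-1)
= 3 * (-5)^2 * 4
= 3 * 25 * 4
= 300

300


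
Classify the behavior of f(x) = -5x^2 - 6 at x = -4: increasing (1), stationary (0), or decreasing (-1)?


Compute f'(x) to determine behavior:
f'(x) = -10x
f'(-4) = -10 * (-4) + 0
= 40 + 0
= 40
Since f'(-4) > 0, the function is increasing (1)

1


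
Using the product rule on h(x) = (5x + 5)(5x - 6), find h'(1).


Let u(x) = 5x + 5 and v(x) = 5x - 6
u'(x) = 5
v'(x) = 5
Product rule: h'(x) = u'(x)*v(x) + u(x)*v'(x)
= 5 * (5x - 6) + (5x + 5) * 5
At x = 1:
u(1) = 5 * 1 + 5 = 10
v(1) = 5 * 1 - 6 = -1
h'(1) = 5 * (-1) + 10 * 5
= -5 + 50
= 45

45


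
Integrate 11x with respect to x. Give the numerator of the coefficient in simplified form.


Apply the power rule for integration:
integral of ax^n dx = a/(n+1) * x^(n+1) + C
integral of 11x dx
= 11/2 * x^2 + C
The coefficient in lowest terms is 11/2, and its numerator is 11

11


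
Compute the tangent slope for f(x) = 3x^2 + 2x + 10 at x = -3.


The slope of the tangent line equals f'(x) at the point.
f(x) = 3x^2 + 2x + 10
f'(x) = 6x + 2
At x = -3:
f'(-3) = 6 * (-3) + 2
= -18 + 2
= -16

-16


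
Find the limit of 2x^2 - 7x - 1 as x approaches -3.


Since polynomials are continuous, we use direct substitution.
lim(x->-3) of 2x^2 - 7x - 1
= 2 * (-3)^2 - 7 * (-3) - 1
= 18 + 21 - 1
= 38

38


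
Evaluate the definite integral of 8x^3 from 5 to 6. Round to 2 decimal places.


Find the antiderivative of 8x^3:
F(x) = 8/4 * x^4
Apply the Fundamental Theorem of Calculus:
F(6) - F(5)
= 8/4 * 6^4 - 8/4 * 5^4
= 8/4 * (1296 - 625)
= 8/4 * 671
= 1342 = 1342.00

1342.00


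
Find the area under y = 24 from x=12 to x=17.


The area under a constant function y = 24 is a rectangle.
Width = 17 - 12 = 5
Height = 24
Area = width * height
= 5 * 24
= 120

120


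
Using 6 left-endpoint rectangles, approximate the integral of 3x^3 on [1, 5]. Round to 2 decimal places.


Left Riemann sum uses left endpoints of each subinterval.
Interval: [1, 5], n = 6
dx = (5 - 1) / 6 = 2/3
Left endpoints: [1, 5/3, 7/3, 3, 11/3, 13/3]
f values: [3, 125/9, 343/9, 81, 1331/9, 2197/9]
Sum = dx * (sum of f values)
= 2/3 * 528
= 352 = 352.00

352.00


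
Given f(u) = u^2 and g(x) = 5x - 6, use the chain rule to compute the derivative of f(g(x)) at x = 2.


Using the chain rule: (f(g(x)))' = f'(g(x)) * g'(x)
First, find g(2):
g(2) = 5 * 2 - 6 = 4
Next, f'(u) = 2u
And g'(x) = 5
So f'(g(2)) * g'(2)
= 2 * 4 * 5
= 40

40


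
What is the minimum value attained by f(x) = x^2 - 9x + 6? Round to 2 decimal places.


For a quadratic f(x) = ax^2 + bx + c with a > 0, the minimum is at the vertex.
Vertex x-coordinate: x = -b/(2a)
x = -(-9) / (2 * 1)
x = 9/2
Substitute back to find the minimum value:
f(9/2) = 1 * (9/2)^2 - 9 * (9/2) + 6
= 81/4 - 81/2 + 6
= -57/4 = -14.25

-14.25


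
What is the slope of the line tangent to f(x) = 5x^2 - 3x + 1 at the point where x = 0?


The slope of the tangent line equals f'(x) at the point.
f(x) = 5x^2 - 3x + 1
f'(x) = 10x - 3
At x = 0:
f'(0) = 10 * 0 - 3
= 0 - 3
= -3

-3


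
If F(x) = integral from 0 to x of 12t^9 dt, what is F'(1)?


By the Fundamental Theorem of Calculus (Part 1):
If F(x) = integral from 0 to x of f(t) dt, then F'(x) = f(x)
Here f(t) = 12t^9
So F'(x) = 12x^9
Evaluate at x = 1:
F'(1) = 12 * 1^9
= 12 * 1
= 12

12


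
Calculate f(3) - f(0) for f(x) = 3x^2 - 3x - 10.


Net change = f(b) - f(a)
f(x) = 3x^2 - 3x - 10
Compute f(3):
f(3) = 3 * 3^2 - 3 * 3 - 10
= 27 - 9 - 10
= 8
Compute f(0):
f(0) = 3 * 0^2 - 3 * 0 - 10
= 0 + 0 - 10
= -10
Net change = 8 - (-10) = 18

18


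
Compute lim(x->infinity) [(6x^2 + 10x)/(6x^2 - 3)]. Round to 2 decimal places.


For limits at infinity with equal-degree polynomials,
we compare leading coefficients.
Numerator leading term: 6x^2
Denominator leading term: 6x^2
Divide both by x^2:
lim = (6 + 10/x) / (6 - 3/x^2)
As x -> infinity, the 1/x and 1/x^2 terms vanish:
= 6/6 = 1 = 1.00

1.00


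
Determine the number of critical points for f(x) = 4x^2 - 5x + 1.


Find where f'(x) = 0:
f'(x) = 8x - 5
Set f'(x) = 0:
8x - 5 = 0
x = 5 / 8 = 5/8
This is a linear equation in x, so there is exactly one solution.
Number of critical points: 1

1


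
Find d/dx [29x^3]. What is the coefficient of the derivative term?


We apply the power rule: d/dx [ax^n] = a*n * x^(n-1)
d/dx [29x^3]
= 29 * 3 * x^(3-1)
= 87x^2
The coefficient is 87

87


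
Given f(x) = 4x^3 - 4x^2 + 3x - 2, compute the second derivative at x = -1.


First derivative:
f'(x) = 12x^2 - 8x + 3
Second derivative:
f''(x) = 24x - 8
Substitute x = -1:
f''(-1) = 24 * (-1) - 8
= -24 - 8
= -32

-32


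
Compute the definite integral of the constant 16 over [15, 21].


The integral of a constant k over [a, b] equals k * (b - a).
integral from 15 to 21 of 16 dx
= 16 * (21 - 15)
= 16 * 6
= 96

96


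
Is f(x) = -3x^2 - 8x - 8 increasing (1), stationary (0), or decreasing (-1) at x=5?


Compute f'(x) to determine behavior:
f'(x) = -6x - 8
f'(5) = -6 * 5 - 8
= -30 - 8
= -38
Since f'(5) < 0, the function is decreasing (-1)

-1


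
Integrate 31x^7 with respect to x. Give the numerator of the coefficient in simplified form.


Apply the power rule for integration:
integral of ax^n dx = a/(n+1) * x^(n+1) + C
integral of 31x^7 dx
= 31/8 * x^8 + C
The coefficient in lowest terms is 31/8, and its numerator is 31

31


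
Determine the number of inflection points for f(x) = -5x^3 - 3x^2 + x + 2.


Inflection points occur where f''(x) = 0 and concavity changes.
f(x) = -5x^3 - 3x^2 + x + 2
f'(x) = -15x^2 - 6x + 1
f''(x) = -30x - 6
Set f''(x) = 0:
-30x - 6 = 0
x = 6 / (-30) = -1/5
Since f''(x) is linear (degree 1), it changes sign at this point.
Therefore there is exactly 1 inflection point.

1


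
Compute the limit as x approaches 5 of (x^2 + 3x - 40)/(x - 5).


Direct substitution gives 0/0, so we factor the numerator.
Factor: (x^2 + 3x - 40) = (x - 5)(x + 8)
Cancel the common factor (x - 5):
(x^2 + 3x - 40)/(x - 5) = (x + 8)
Now substitute x = 5:
= (5) - (-8) = 13

13


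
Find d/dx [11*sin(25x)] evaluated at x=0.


Apply the chain rule to differentiate 11*sin(25x):
d/dx [11*sin(25x)]
= 11 * cos(25x) * d/dx(25x)
= 11 * 25 * cos(25x)
= 275 * cos(25x)
Evaluate at x = 0:
= 275 * cos(0)
= 275 * 1
= 275

275


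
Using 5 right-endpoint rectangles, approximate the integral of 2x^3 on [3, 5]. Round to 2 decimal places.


Right Riemann sum uses right endpoints of each subinterval.
Interval: [3, 5], n = 5
dx = (5 - 3) / 5 = 2/5
Right endpoints: [17/5, 19/5, 21/5, 23/5, 5]
f values: [9826/125, 13718/125, 18522/125, 24334/125, 250]
Sum = dx * (sum of f values)
= 2/5 * 3906/5
= 7812/25 = 312.48

312.48


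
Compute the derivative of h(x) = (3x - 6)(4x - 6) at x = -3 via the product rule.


Let u(x) = 3x - 6 and v(x) = 4x - 6
u'(x) = 3
v'(x) = 4
Product rule: h'(x) = u'(x)*v(x) + u(x)*v'(x)
= 3 * (4x - 6) + (3x - 6) * 4
At x = -3:
u(-3) = 3 * (-3) - 6 = -15
v(-3) = 4 * (-3) - 6 = -18
h'(-3) = 3 * (-18) + (-15) * 4
= -54 - 60
= -114

-114


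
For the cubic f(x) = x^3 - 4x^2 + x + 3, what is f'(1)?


Differentiate f(x) = x^3 - 4x^2 + x + 3 term by term:
f'(x) = 3x^2 - 8x + 1
Substitute x = 1:
f'(1) = 3 * 1^2 - 8 * 1 + 1
= 3 - 8 + 1
= -4

-4


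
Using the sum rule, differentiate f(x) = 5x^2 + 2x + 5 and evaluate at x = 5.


Differentiate term by term using power and sum rules:
f(x) = 5x^2 + 2x + 5
f'(x) = 10x + 2
Substitute x = 5:
f'(5) = 10 * 5 + 2
= 50 + 2
= 52

52


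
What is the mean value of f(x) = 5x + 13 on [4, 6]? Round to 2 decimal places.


Average value = 1/(b-a) * integral from a to b of f(x) dx
First compute the integral of 5x + 13:
F(x) = (5/2)x^2 + 13x
F(6) = 5/2 * 36 + 13 * 6 = 168
F(4) = 5/2 * 16 + 13 * 4 = 92
Integral = 168 - 92 = 76
Average = 76 / (6 - 4) = 76 / 2
= 38 = 38.00

38.00


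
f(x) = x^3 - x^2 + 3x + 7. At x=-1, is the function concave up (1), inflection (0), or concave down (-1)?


Concavity is determined by the sign of f''(x).
f(x) = x^3 - x^2 + 3x + 7
f'(x) = 3x^2 - 2x + 3
f''(x) = 6x - 2
f''(-1) = 6 * (-1) - 2
= -6 - 2
= -8
Since f''(-1) < 0, the function is concave down (-1)

-1


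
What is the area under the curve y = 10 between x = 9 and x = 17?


The area under a constant function y = 10 is a rectangle.
Width = 17 - 9 = 8
Height = 10
Area = width * height
= 8 * 10
= 80

80


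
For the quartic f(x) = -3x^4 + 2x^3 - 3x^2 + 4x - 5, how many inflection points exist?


Inflection points occur where f''(x) = 0 and concavity changes.
f(x) = -3x^4 + 2x^3 - 3x^2 + 4x - 5
f'(x) = -12x^3 + 6x^2 - 6x + 4
f''(x) = -36x^2 + 12x - 6
This is a quadratic in x. Use the discriminant to count real roots.
Discriminant = (12)^2 - 4 * (-36) * (-6)
= 144 - 864
= -720
Since discriminant < 0, f''(x) = 0 has no real solutions.
Number of inflection points: 0

0
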